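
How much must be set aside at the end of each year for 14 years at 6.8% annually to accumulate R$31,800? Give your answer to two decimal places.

R$1,430.28

FV-annuity factor = 22.233415; PMT = 31800 / 22.233415 = 1,430.2796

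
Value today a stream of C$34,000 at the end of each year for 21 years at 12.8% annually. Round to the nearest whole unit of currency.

Annuity factor a(21|0.128) = 7.189771; PV = 34000 × 7.189771 = 244,452.2215

C$244,452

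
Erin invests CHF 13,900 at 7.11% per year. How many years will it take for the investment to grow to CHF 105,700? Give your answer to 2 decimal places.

n = ln(105700/13900) / ln(1+0.0711) = ln(7.60432) / 0.068686 = 29.5360 years

29.54 years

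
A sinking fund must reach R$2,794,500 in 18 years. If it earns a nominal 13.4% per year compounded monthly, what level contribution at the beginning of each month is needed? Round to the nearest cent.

Periodic rate i = 0.134/12 = 0.0111667; n = 18 × 12 = 216 periods.
PMT = 2.7945e+06 / ( [(1+0.0111667)^216 − 1] / 0.0111667 × (1+i) ) = 2.7945e+06 / 906.256915 = 3,083.5627

R$3,083.56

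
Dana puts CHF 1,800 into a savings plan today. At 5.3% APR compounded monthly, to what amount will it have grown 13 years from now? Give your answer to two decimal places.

Periodic rate i = 0.053/12 = 0.00441667; n = 13 × 12 = 156 periods.
1,800 × (1+0.00441667)^156 = 1,800 × 1.988704 = 3,579.6663

CHF 3,579.67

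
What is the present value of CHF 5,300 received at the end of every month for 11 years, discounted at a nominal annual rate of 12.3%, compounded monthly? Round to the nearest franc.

Periodic rate i = 0.123/12 = 0.01025; n = 11 × 12 = 132 periods.
PV = 5300 × [1 − (1+0.01025)^(−132)] / 0.01025 = 5300 × 72.170740 = 382,504.9218

CHF 382,505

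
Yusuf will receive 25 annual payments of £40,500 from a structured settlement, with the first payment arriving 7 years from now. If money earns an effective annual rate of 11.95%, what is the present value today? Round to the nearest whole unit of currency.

£161,923

PV at t=6 (ordinary 25-year annuity): 40500 × a(25|0.1195) = 40500 × 7.870430 = 318,752.4058
PV₀ = 318,752.4058 / (1+0.1195)^6 = 318,752.4058 / 1.968542 = 161,923.1276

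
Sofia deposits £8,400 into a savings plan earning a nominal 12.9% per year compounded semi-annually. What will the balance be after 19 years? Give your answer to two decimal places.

Periodic rate i = 0.129/2 = 0.0645; n = 19 × 2 = 38 periods.
8,400 × (1+0.0645)^38 = 8,400 × 10.753140 = 90,326.3759

£90,326.38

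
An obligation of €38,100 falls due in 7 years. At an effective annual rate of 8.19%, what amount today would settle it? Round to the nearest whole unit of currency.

€21,959

PV = FV·(1+i)^(−n) = 38,100 × 0.576355 = 21,959.1300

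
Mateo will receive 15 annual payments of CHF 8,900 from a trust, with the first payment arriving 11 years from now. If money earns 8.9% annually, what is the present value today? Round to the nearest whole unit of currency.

CHF 30,765

Value one period before first payment (t=10): 8900 × [1 − (1+0.089)^(−15)] / 0.089 = 8900 × 8.108495 = 72,165.6039
PV₀ = 72,165.6039 / (1+0.089)^10 = 72,165.6039 / 2.345734 = 30,764.6127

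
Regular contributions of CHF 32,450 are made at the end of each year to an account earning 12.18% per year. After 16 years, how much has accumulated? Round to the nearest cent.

FV = 32450 × [(1+0.1218)^16 − 1] / 0.1218 = 32450 × 43.431419 = 1,409,349.5319

CHF 1,409,349.53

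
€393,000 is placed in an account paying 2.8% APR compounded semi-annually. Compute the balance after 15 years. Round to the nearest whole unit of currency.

€596,391

i = 0.028/2 = 0.014 per half-year; n = 15·2 = 30.
393,000 × (1+0.014)^30 = 393,000 × 1.517535 = 596,391.1638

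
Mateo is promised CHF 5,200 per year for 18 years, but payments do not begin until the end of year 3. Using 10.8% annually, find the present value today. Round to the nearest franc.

PV at t=2 (ordinary 18-year annuity): 5200 × a(18|0.108) = 5200 × 7.797551 = 40,547.2677
PV₀ = 40,547.2677 / (1+0.108)^2 = 40,547.2677 / 1.227664 = 33,027.9846

CHF 33,028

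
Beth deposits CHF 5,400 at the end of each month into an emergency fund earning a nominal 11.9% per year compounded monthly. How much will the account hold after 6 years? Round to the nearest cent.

i = 0.119/12 = 0.00991667 per month; n = 6·12 = 72.
FV = 5400 × [(1+0.00991667)^72 − 1] / 0.00991667 = 5400 × 104.367114 = 563,582.4141

CHF 563,582.41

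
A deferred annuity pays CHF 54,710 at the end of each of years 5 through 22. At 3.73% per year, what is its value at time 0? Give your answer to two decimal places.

Value one period before first payment (t=4): 54710 × [1 − (1+0.0373)^(−18)] / 0.0373 = 54710 × 12.941698 = 708,040.3149
PV₀ = 708,040.3149 / (1+0.0373)^4 = 708,040.3149 / 1.157757 = 611,561.9756

CHF 611,561.98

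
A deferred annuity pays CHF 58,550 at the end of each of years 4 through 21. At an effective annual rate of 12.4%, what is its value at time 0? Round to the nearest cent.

PV at t=3 (ordinary 18-year annuity): 58550 × a(18|0.124) = 58550 × 7.080993 = 414,592.1222
PV₀ = 414,592.1222 / (1+0.124)^3 = 414,592.1222 / 1.420035 = 291,959.1644

CHF 291,959.16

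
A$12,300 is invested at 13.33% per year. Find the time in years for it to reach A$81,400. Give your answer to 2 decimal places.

n = ln(81400/12300) / ln(1+0.1333) = ln(6.61789) / 0.125134 = 15.1021 years

15.10 years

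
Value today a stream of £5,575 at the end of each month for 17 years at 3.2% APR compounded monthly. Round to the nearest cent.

Periodic rate i = 0.032/12 = 0.00266667; n = 17 × 12 = 204 periods.
PV = 5575 × [1 − (1+0.00266667)^(−204)] / 0.00266667 = 5575 × 157.184130 = 876,301.5253

£876,301.53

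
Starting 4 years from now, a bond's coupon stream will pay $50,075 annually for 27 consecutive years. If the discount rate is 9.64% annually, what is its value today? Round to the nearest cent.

Value one period before first payment (t=3): 50075 × [1 − (1+0.0964)^(−27)] / 0.0964 = 50075 × 9.508955 = 476,160.9438
PV₀ = 476,160.9438 / (1+0.0964)^3 = 476,160.9438 / 1.317975 = 361,282.3039

$361,282.30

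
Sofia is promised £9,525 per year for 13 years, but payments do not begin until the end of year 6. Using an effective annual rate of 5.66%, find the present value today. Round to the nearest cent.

£65,321.60

PV at t=5 (ordinary 13-year annuity): 9525 × a(13|0.0566) = 9525 × 9.031187 = 86,022.0585
Discount back 5 years: 86,022.0585 × (1+0.0566)^(−5) = 86,022.0585 × 0.759359 = 65,321.5978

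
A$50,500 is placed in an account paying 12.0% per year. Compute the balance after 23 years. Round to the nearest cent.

A$684,393.54

FV = 50,500 × (1 + 0.12)^23 = 684,393.5368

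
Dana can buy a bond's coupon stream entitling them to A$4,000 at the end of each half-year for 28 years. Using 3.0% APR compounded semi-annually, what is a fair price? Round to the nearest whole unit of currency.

A$150,824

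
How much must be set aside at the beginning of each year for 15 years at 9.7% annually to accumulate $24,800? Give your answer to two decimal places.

$728.64

FV-annuity factor × (1+i) = 34.036233; PMT = 24800 / 34.036233 = 728.6353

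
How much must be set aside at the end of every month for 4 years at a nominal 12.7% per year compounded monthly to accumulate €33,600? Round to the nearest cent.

i = 0.127/12 = 0.0105833 per month; n = 4·12 = 48.
PMT = 33600 / ( [(1+0.0105833)^48 − 1] / 0.0105833 ) = 33600 / 62.129149 = 540.8090

€540.81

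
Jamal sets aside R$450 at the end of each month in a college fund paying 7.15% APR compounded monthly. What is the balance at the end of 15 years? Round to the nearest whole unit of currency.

R$144,508

i = 0.0715/12 = 0.00595833 per month; n = 15·12 = 180.
FV = 450 × [(1+0.00595833)^180 − 1] / 0.00595833 = 450 × 321.128454 = 144,507.8043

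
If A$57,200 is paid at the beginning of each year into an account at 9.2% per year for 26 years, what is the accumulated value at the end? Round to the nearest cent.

A$6,014,039.49

FV = 57200 × [(1+0.092)^26 − 1] / 0.092 × (1+i) = 57200 × 105.140550 = 6,014,039.4850
(Beginning-of-period payments → annuity-due factor ×(1+i).)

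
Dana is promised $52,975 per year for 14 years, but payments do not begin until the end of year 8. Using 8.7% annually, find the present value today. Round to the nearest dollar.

PV at t=7 (ordinary 14-year annuity): 52975 × a(14|0.087) = 52975 × 7.919326 = 419,526.3090
Discount back 7 years: 419,526.3090 × (1+0.087)^(−7) = 419,526.3090 × 0.557690 = 233,965.8073

$233,966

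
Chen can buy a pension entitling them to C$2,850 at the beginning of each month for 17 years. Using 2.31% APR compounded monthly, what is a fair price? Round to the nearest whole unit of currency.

i = 0.0231/12 = 0.001925 per month; n = 17·12 = 204.
PV = PMT · [1 − (1+i)^(−n)] / i × (1+i) = 2850 · 168.903097 = 481,373.8264
Payments are at the start of each period, so multiply by (1+i).

C$481,374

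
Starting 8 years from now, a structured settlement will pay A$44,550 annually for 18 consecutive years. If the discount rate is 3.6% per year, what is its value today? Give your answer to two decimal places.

Value one period before first payment (t=7): 44550 × [1 − (1+0.036)^(−18)] / 0.036 = 44550 × 13.081008 = 582,758.8901
Discount back 7 years: 582,758.8901 × (1+0.036)^(−7) = 582,758.8901 × 0.780696 = 454,957.2809

A$454,957.28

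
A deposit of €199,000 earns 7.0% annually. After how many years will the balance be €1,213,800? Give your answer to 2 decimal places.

n = ln(1.2138e+06/199000) / ln(1+0.07) = ln(6.09950) / 0.067659 = 26.7254 years

26.73 years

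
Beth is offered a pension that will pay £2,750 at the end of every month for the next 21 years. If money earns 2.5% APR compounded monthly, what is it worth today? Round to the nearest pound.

£538,720

i = 0.025/12 = 0.00208333 per month; n = 21·12 = 252.
PV = PMT · [1 − (1+i)^(−n)] / i = 2750 · 195.898315 = 538,720.3657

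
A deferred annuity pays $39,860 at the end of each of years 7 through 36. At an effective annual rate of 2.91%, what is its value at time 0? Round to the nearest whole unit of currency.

Value one period before first payment (t=6): 39860 × [1 − (1+0.0291)^(−30)] / 0.0291 = 39860 × 19.830445 = 790,441.5346
Discount back 6 years: 790,441.5346 × (1+0.0291)^(−6) = 790,441.5346 × 0.841888 = 665,463.5668

$665,464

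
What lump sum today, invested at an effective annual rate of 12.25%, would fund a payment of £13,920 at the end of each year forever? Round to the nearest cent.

£113,632.65

PV = PMT / i = 13920 / 0.1225 = 113,632.6531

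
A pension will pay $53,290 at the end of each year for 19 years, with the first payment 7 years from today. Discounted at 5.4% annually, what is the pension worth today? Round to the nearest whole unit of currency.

PV at t=6 (ordinary 19-year annuity): 53290 × a(19|0.054) = 53290 × 11.700870 = 623,539.3406
PV₀ = 623,539.3406 / (1+0.054)^6 = 623,539.3406 / 1.371020 = 454,799.7257

$454,800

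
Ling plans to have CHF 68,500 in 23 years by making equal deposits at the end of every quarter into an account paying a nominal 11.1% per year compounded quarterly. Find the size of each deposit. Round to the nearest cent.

CHF 166.65

Periodic rate i = 0.111/4 = 0.02775; n = 23 × 4 = 92 periods.
PMT = 68500 / ( [(1+0.02775)^92 − 1] / 0.02775 ) = 68500 / 411.044409 = 166.6487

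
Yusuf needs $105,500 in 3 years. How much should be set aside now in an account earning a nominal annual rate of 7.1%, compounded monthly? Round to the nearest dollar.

Periodic rate i = 0.071/12 = 0.00591667; n = 3 × 12 = 36 periods.
PV = FV·(1+i)^(−n) = 105,500 × 0.808664 = 85,314.0031

$85,314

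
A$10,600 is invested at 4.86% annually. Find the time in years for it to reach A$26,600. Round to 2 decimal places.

19.39 years

n = ln(26600/10600) / ln(1+0.0486) = ln(2.50943) / 0.047456 = 19.3876 years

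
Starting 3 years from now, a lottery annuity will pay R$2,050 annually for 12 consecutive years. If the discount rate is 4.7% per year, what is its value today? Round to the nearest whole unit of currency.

Value one period before first payment (t=2): 2050 × [1 − (1+0.047)^(−12)] / 0.047 = 2050 × 9.015142 = 18,481.0412
Discount back 2 years: 18,481.0412 × (1+0.047)^(−2) = 18,481.0412 × 0.912235 = 16,859.0490

R$16,859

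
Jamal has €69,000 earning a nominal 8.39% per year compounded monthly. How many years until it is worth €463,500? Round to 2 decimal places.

22.78 years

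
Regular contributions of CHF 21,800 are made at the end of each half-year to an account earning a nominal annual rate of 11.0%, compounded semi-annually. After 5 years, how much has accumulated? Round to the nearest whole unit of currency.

CHF 280,683

Periodic rate i = 0.11/2 = 0.055; n = 5 × 2 = 10 periods.
FV = PMT · [(1+i)^n − 1] / i = 21800 · 12.875354 = 280,682.7126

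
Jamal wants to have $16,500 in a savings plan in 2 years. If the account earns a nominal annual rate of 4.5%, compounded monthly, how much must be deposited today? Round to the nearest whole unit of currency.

$15,082

i = 0.045/12 = 0.00375 per month; n = 2·12 = 24.
PV = FV·(1+i)^(−n) = 16,500 × 0.914085 = 15,082.4032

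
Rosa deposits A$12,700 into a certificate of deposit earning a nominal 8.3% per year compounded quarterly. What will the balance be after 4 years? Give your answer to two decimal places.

A$17,640.62

Periodic rate i = 0.083/4 = 0.02075; n = 4 × 4 = 16 periods.
FV = PV·(1+i)^n = 12,700 × 1.389025 = 17,640.6238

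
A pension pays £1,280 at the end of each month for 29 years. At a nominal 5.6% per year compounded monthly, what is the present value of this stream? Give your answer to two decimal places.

i = 0.056/12 = 0.00466667 per month; n = 29·12 = 348.
Annuity factor a(348|0.00466667) = 171.888281; PV = 1280 × 171.888281 = 220,016.9997

£220,017.00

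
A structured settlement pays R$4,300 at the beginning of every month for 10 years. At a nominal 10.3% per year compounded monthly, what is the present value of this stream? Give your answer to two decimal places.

With 12 periods per year: i = 0.00858333, n = 120.
PV = PMT · [1 − (1+i)^(−n)] / i × (1+i) = 4300 · 75.370015 = 324,091.0657
(annuity-due: payments at period start, so ×(1+i).)

R$324,091.07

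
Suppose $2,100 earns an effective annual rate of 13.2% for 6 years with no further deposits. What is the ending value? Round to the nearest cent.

2,100 × (1+0.132)^6 = 2,100 × 2.104159 = 4,418.7340

$4,418.73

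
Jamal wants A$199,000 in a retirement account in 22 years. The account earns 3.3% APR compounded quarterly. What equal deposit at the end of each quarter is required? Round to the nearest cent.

A$1,547.87

With 4 periods per year: i = 0.00825, n = 88.
FV-annuity factor = 128.563675; PMT = 199000 / 128.563675 = 1,547.8711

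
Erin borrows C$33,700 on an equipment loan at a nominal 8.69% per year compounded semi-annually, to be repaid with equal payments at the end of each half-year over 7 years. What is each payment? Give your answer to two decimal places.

C$3,263.43

i = 0.0869/2 = 0.04345 per half-year; n = 7·2 = 14.
PMT = 33700 / ( [1 − (1+0.04345)^(−14)] / 0.04345 ) = 33700 / 10.326549 = 3,263.4328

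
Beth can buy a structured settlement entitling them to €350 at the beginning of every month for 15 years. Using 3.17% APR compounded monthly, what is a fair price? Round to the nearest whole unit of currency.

€50,219

i = 0.0317/12 = 0.00264167 per month; n = 15·12 = 180.
Annuity factor a(180|0.00264167) × (1+i) = 143.483142; PV = 350 × 143.483142 = 50,219.0997
(annuity-due: payments at period start, so ×(1+i).)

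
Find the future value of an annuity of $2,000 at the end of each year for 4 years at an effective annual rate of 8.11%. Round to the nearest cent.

FV = 2000 × [(1+0.0811)^4 − 1] / 0.0811 = 2000 × 4.513442 = 9,026.8845

$9,026.88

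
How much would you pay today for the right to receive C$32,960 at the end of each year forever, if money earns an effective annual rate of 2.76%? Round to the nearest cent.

C$1,194,202.90

PV = C/r = 32960/0.0276 = 1,194,202.8986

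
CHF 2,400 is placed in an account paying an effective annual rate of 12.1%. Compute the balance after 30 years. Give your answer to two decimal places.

CHF 73,854.95

FV = 2,400 × (1 + 0.121)^30 = 73,854.9519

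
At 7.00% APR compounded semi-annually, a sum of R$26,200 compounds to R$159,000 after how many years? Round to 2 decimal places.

Periodic rate i = 0.07/2 = 0.035.
n = ln(159000/26200) / ln(1+0.035) = ln(6.06870) / 0.034401 = 52.4148 half-years
= 52.4148/2 years

26.21 years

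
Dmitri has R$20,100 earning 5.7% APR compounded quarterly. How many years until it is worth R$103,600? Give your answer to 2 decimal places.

Periodic rate i = 0.057/4 = 0.01425.
(1+i)^n = 103600/20100 = 5.15423, so n = ln 5.15423 / ln 1.01425 = 115.8929 quarters
= 115.8929/4 years

28.97 years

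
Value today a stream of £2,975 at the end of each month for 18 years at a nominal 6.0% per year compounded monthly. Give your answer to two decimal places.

£392,396.18

Periodic rate i = 0.06/12 = 0.005; n = 18 × 12 = 216 periods.
Annuity factor a(216|0.005) = 131.897876; PV = 2975 × 131.897876 = 392,396.1815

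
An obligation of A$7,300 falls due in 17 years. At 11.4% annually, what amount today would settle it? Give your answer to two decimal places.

A$1,164.86

PV = FV·(1+i)^(−n) = 7,300 × 0.159570 = 1,164.8624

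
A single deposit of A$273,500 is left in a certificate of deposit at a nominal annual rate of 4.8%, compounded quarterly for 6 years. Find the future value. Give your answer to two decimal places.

Periodic rate i = 0.048/4 = 0.012; n = 6 × 4 = 24 periods.
273,500 × (1+0.012)^24 = 273,500 × 1.331473 = 364,157.8118

A$364,157.81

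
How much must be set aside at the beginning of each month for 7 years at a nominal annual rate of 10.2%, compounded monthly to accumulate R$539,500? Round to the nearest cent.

Periodic rate i = 0.102/12 = 0.0085; n = 7 × 12 = 84 periods.
FV-annuity factor × (1+i) = 122.917263; PMT = 539500 / 122.917263 = 4,389.1312

R$4,389.13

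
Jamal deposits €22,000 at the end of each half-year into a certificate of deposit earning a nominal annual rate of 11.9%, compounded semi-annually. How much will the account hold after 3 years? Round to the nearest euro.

With 2 periods per year: i = 0.0595, n = 6.
Accumulation factor s(6|0.0595) = 6.966541; FV = 22000 × 6.966541 = 153,263.8936

€153,264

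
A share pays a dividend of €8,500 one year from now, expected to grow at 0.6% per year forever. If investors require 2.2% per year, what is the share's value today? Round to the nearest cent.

PV = D₁/(r − g) = 8500/(0.022 − 0.006) = 531,250.0000

€531,250.00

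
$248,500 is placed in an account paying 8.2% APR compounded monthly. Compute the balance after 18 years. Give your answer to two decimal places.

$1,081,844.47

Periodic rate i = 0.082/12 = 0.00683333; n = 18 × 12 = 216 periods.
FV = PV·(1+i)^n = 248,500 × 4.353499 = 1,081,844.4658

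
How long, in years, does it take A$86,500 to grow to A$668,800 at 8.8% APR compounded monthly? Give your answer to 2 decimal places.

23.33 years

Periodic rate i = 0.088/12 = 0.00733333.
n = ln(668800/86500) / ln(1+0.00733333) = ln(7.73179) / 0.007307 = 279.9315 months
= 279.9315/12 years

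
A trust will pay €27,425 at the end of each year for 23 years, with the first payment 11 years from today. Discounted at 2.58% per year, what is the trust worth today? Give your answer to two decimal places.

€365,323.04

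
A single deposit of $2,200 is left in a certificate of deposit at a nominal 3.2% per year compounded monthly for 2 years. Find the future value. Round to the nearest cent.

i = 0.032/12 = 0.00266667 per month; n = 2·12 = 24.
FV = 2,200 × (1 + 0.00266667)^24 = 2,345.2035

$2,345.20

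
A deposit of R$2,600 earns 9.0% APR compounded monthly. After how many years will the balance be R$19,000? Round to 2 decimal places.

Periodic rate i = 0.09/12 = 0.0075.
(1+i)^n = 19000/2600 = 7.30769, so n = ln 7.30769 / ln 1.0075 = 266.1836 months
= 266.1836/12 years

22.18 years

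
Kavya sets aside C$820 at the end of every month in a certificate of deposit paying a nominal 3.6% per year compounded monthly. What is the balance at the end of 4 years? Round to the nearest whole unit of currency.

C$42,267

Periodic rate i = 0.036/12 = 0.003; n = 4 × 12 = 48 periods.
FV = 820 × [(1+0.003)^48 − 1] / 0.003 = 820 × 51.545059 = 42,266.9487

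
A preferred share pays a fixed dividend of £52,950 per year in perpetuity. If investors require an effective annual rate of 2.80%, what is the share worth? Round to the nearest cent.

£1,891,071.43

PV = C/r = 52950/0.028 = 1,891,071.4286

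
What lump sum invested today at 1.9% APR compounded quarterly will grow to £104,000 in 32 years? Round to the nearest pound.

Periodic rate i = 0.019/4 = 0.00475; n = 32 × 4 = 128 periods.
Discount factor = (1+0.00475)^(−128) = 0.545223; PV = 104,000 × 0.545223 = 56,703.1828

£56,703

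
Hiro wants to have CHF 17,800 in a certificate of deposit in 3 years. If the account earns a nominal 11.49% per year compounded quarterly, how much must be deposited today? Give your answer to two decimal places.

With 4 periods per year: i = 0.028725, n = 12.
PV = FV·(1+i)^(−n) = 17,800 × 0.711883 = 12,671.5130

CHF 12,671.51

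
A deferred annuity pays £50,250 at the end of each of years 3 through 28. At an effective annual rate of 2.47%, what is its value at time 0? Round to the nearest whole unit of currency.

£910,139

Value one period before first payment (t=2): 50250 × [1 − (1+0.0247)^(−26)] / 0.0247 = 50250 × 19.018012 = 955,655.0995
Discount back 2 years: 955,655.0995 × (1+0.0247)^(−2) = 955,655.0995 × 0.952372 = 910,138.9678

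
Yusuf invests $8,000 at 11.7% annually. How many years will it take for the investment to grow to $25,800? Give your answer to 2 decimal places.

10.58 years

(1+i)^n = 25800/8000 = 3.22500, so n = ln 3.22500 / ln 1.117 = 10.5826 years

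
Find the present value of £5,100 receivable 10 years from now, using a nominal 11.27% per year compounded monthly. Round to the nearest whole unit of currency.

£1,661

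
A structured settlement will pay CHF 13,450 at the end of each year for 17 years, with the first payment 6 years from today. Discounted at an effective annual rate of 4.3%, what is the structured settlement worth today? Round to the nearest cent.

CHF 129,535.60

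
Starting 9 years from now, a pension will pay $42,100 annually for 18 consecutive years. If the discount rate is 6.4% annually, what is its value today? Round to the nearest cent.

$269,364.02

Value one period before first payment (t=8): 42100 × [1 − (1+0.064)^(−18)] / 0.064 = 42100 × 10.509705 = 442,458.5616
Discount back 8 years: 442,458.5616 × (1+0.064)^(−8) = 442,458.5616 × 0.608789 = 269,364.0167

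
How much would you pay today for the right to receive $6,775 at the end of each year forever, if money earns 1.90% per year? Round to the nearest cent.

PV = C/r = 6775/0.019 = 356,578.9474

$356,578.95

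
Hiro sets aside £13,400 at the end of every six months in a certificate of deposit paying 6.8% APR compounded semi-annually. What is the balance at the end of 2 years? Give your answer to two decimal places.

£56,396.09

Periodic rate i = 0.068/2 = 0.034; n = 2 × 2 = 4 periods.
Accumulation factor s(4|0.034) = 4.208663; FV = 13400 × 4.208663 = 56,396.0883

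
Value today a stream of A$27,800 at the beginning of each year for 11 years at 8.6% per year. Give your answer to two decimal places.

PV = PMT · [1 − (1+i)^(−n)] / i × (1+i) = 27800 · 7.532213 = 209,395.5352
(annuity-due: payments at period start, so ×(1+i).)

A$209,395.54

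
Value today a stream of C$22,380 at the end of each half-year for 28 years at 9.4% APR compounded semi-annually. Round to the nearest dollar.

C$439,800

With 2 periods per year: i = 0.047, n = 56.
PV = 22380 × [1 − (1+0.047)^(−56)] / 0.047 = 22380 × 19.651466 = 439,799.8150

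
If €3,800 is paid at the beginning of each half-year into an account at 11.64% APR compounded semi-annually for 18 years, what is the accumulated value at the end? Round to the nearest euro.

Periodic rate i = 0.1164/2 = 0.0582; n = 18 × 2 = 36 periods.
FV = 3800 × [(1+0.0582)^36 − 1] / 0.0582 × (1+i) = 3800 × 121.160508 = 460,409.9323
(Beginning-of-period payments → annuity-due factor ×(1+i).)

€460,410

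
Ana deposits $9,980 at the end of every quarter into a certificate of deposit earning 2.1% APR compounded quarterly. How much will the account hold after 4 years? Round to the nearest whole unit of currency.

With 4 periods per year: i = 0.00525, n = 16.
FV = PMT · [(1+i)^n − 1] / i = 9980 · 16.645702 = 166,124.1031

$166,124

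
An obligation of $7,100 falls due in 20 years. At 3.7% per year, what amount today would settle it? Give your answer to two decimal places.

PV = FV·(1+i)^(−n) = 7,100 × 0.483532 = 3,433.0744

$3,433.07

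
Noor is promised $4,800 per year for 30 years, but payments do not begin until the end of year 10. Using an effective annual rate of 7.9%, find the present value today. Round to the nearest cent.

$27,517.66

Value one period before first payment (t=9): 4800 × [1 − (1+0.079)^(−30)] / 0.079 = 4800 × 11.364838 = 54,551.2207
PV₀ = 54,551.2207 / (1+0.079)^9 = 54,551.2207 / 1.982408 = 27,517.6581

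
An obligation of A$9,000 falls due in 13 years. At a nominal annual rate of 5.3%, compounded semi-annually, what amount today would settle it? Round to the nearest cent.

A$4,559.42

i = 0.053/2 = 0.0265 per half-year; n = 13·2 = 26.
PV = 9,000 / (1 + 0.0265)^26 = 9,000 / 1.973935 = 4,559.4212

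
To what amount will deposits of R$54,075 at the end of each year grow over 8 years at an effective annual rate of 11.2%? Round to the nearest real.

FV = PMT · [(1+i)^n − 1] / i = 54075 · 11.946130 = 645,986.9871

R$645,987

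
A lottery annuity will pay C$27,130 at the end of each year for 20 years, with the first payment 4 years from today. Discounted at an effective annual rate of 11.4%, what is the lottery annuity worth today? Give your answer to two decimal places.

PV at t=3 (ordinary 20-year annuity): 27130 × a(20|0.114) = 27130 × 7.759438 = 210,513.5652
Discount back 3 years: 210,513.5652 × (1+0.114)^(−3) = 210,513.5652 × 0.723343 = 152,273.5644

C$152,273.56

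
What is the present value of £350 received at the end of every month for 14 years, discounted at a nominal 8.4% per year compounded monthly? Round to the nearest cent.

Periodic rate i = 0.084/12 = 0.007; n = 14 × 12 = 168 periods.
Annuity factor a(168|0.007) = 98.603308; PV = 350 × 98.603308 = 34,511.1579

£34,511.16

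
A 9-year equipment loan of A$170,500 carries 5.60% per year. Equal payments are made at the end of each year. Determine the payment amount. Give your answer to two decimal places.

A$24,632.71

Annuity-PV factor = 6.921692; PMT = 170500 / 6.921692 = 24,632.7068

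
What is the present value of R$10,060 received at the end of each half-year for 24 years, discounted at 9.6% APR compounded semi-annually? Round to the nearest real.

With 2 periods per year: i = 0.048, n = 48.
PV = 10060 × [1 − (1+0.048)^(−48)] / 0.048 = 10060 × 18.638421 = 187,502.5144

R$187,503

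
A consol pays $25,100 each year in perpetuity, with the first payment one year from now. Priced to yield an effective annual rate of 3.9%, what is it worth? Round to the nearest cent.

PV = C/r = 25100/0.039 = 643,589.7436

$643,589.74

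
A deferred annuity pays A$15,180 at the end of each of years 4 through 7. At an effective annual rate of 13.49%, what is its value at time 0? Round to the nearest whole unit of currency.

A$30,577

PV at t=3 (ordinary 4-year annuity): 15180 × a(4|0.1349) = 15180 × 2.944441 = 44,696.6081
PV₀ = 44,696.6081 / (1+0.1349)^3 = 44,696.6081 / 1.461749 = 30,577.4862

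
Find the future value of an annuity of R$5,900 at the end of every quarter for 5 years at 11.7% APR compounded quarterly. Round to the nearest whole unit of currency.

With 4 periods per year: i = 0.02925, n = 20.
Accumulation factor s(20|0.02925) = 26.666318; FV = 5900 × 26.666318 = 157,331.2757

R$157,331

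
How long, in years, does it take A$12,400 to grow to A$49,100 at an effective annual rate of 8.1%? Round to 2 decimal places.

n = ln(49100/12400) / ln(1+0.081) = ln(3.95968) / 0.077887 = 17.6688 years

17.67 years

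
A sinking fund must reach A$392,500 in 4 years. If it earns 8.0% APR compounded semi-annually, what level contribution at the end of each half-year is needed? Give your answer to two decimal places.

A$42,597.17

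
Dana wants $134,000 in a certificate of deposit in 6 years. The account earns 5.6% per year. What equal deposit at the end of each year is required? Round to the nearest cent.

FV-annuity factor = 6.905414; PMT = 134000 / 6.905414 = 19,405.0645

$19,405.06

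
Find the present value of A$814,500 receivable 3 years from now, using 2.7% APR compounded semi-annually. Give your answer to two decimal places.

Periodic rate i = 0.027/2 = 0.0135; n = 3 × 2 = 6 periods.
PV = FV·(1+i)^(−n) = 814,500 × 0.922694 = 751,533.8915

A$751,533.89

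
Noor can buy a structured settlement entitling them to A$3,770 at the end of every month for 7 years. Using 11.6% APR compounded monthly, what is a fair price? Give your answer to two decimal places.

A$216,175.48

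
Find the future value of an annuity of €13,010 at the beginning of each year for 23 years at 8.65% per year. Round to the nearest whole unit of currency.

€938,061

Accumulation factor s(23|0.0865) × (1+i) = 72.103042; FV = 13010 × 72.103042 = 938,060.5796
Payments are at the start of each period, so multiply by (1+i).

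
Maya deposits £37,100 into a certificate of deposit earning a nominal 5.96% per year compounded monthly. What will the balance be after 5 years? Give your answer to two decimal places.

Periodic rate i = 0.0596/12 = 0.00496667; n = 5 × 12 = 60 periods.
37,100 × (1+0.00496667)^60 = 37,100 × 1.346168 = 49,942.8513

£49,942.85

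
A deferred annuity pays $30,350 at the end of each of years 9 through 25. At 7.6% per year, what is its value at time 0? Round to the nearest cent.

Value one period before first payment (t=8): 30350 × [1 − (1+0.076)^(−17)] / 0.076 = 30350 × 9.370175 = 284,384.8223
PV₀ = 284,384.8223 / (1+0.076)^8 = 284,384.8223 / 1.796794 = 158,273.5136

$158,273.51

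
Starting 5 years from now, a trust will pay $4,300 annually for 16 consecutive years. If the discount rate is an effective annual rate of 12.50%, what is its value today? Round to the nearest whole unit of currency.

Value one period before first payment (t=4): 4300 × [1 − (1+0.125)^(−16)] / 0.125 = 4300 × 6.784795 = 29,174.6175
Discount back 4 years: 29,174.6175 × (1+0.125)^(−4) = 29,174.6175 × 0.624295 = 18,213.5701

$18,214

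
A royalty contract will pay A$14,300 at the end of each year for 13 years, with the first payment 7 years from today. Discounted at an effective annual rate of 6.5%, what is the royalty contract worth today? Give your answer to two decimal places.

A$84,279.86

Value one period before first payment (t=6): 14300 × [1 − (1+0.065)^(−13)] / 0.065 = 14300 × 8.599742 = 122,976.3118
Discount back 6 years: 122,976.3118 × (1+0.065)^(−6) = 122,976.3118 × 0.685334 = 84,279.8623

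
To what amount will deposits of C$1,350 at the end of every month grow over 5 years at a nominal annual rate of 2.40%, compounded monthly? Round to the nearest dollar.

Periodic rate i = 0.024/12 = 0.002; n = 5 × 12 = 60 periods.
Accumulation factor s(60|0.002) = 63.680870; FV = 1350 × 63.680870 = 85,969.1746

C$85,969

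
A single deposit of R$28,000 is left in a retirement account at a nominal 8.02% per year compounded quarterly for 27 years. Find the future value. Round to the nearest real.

i = 0.0802/4 = 0.02005 per quarter; n = 27·4 = 108.
FV = PV·(1+i)^n = 28,000 × 8.533313 = 238,932.7774

R$238,933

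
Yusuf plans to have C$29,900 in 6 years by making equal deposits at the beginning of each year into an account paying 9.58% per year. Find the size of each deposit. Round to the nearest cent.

PMT = 29900 / ( [(1+0.0958)^6 − 1] / 0.0958 × (1+i) ) = 29900 / 8.365616 = 3,574.1540

C$3,574.15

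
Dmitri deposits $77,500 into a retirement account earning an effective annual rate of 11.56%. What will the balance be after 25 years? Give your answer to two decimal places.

$1,194,027.54

FV = PV·(1+i)^n = 77,500 × 15.406807 = 1,194,027.5360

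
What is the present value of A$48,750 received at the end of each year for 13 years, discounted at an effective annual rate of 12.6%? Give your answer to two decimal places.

Annuity factor a(13|0.126) = 6.239709; PV = 48750 × 6.239709 = 304,185.8147

A$304,185.81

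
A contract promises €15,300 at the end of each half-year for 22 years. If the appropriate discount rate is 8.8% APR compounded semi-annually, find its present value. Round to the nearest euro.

i = 0.088/2 = 0.044 per half-year; n = 22·2 = 44.
PV = 15300 × [1 − (1+0.044)^(−44)] / 0.044 = 15300 × 19.309640 = 295,437.4929

€295,437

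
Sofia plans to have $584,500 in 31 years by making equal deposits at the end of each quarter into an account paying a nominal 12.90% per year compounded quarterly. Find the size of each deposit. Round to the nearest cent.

With 4 periods per year: i = 0.03225, n = 124.
FV-annuity factor = 1556.796033; PMT = 584500 / 1556.796033 = 375.4506

$375.45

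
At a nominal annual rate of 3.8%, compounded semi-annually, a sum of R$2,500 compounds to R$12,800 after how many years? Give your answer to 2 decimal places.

43.38 years

Periodic rate i = 0.038/2 = 0.019.
(1+i)^n = 12800/2500 = 5.12000, so n = ln 5.12000 / ln 1.019 = 86.7695 half-years
= 86.7695/2 years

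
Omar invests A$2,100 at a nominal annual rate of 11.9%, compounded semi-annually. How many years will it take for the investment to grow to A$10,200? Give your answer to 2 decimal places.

13.67 years

Periodic rate i = 0.119/2 = 0.0595.
(1+i)^n = 10200/2100 = 4.85714, so n = ln 4.85714 / ln 1.0595 = 27.3448 half-years
= 27.3448/2 years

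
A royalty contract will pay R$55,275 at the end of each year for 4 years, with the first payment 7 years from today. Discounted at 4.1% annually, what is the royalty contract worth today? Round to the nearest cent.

R$157,288.04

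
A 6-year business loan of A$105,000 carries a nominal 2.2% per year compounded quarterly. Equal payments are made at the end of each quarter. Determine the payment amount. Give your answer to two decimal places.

With 4 periods per year: i = 0.0055, n = 24.
PMT = 105000 / ( [1 − (1+0.0055)^(−24)] / 0.0055 ) = 105000 / 22.425818 = 4,682.1035

A$4,682.10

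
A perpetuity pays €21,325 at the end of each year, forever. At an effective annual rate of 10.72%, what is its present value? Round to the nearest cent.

€198,927.24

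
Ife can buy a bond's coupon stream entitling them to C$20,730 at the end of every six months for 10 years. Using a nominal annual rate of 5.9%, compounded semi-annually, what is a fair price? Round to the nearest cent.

With 2 periods per year: i = 0.0295, n = 20.
Annuity factor a(20|0.0295) = 14.946483; PV = 20730 × 14.946483 = 309,840.5978

C$309,840.60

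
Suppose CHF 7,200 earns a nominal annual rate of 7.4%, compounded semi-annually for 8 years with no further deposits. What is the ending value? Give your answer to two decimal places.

i = 0.074/2 = 0.037 per half-year; n = 8·2 = 16.
FV = 7,200 × (1 + 0.037)^16 = 12,876.3448

CHF 12,876.34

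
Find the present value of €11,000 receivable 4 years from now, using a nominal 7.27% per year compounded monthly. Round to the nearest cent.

€8,231.54

Periodic rate i = 0.0727/12 = 0.00605833; n = 4 × 12 = 48 periods.
PV = FV·(1+i)^(−n) = 11,000 × 0.748321 = 8,231.5358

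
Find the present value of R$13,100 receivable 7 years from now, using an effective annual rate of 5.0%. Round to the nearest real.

PV = FV·(1+i)^(−n) = 13,100 × 0.710681 = 9,309.9254

R$9,310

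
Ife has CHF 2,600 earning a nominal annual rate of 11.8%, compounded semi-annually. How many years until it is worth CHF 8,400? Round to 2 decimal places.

Periodic rate i = 0.118/2 = 0.059.
(1+i)^n = 8400/2600 = 3.23077, so n = ln 3.23077 / ln 1.059 = 20.4574 half-years
= 20.4574/2 years

10.23 years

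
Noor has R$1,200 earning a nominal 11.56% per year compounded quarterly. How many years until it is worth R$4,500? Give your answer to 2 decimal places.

11.60 years

Periodic rate i = 0.1156/4 = 0.0289.
(1+i)^n = 4500/1200 = 3.75000, so n = ln 3.75000 / ln 1.0289 = 46.3932 quarters
= 46.3932/4 years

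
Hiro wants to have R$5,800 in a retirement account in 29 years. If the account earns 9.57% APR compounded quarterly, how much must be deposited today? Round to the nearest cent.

i = 0.0957/4 = 0.023925 per quarter; n = 29·4 = 116.
Discount factor = (1+0.023925)^(−116) = 0.064401; PV = 5,800 × 0.064401 = 373.5278

R$373.53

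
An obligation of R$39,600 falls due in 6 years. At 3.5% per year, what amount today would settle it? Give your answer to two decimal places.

PV = 39,600 / (1 + 0.035)^6 = 39,600 / 1.229255 = 32,214.6255

R$32,214.63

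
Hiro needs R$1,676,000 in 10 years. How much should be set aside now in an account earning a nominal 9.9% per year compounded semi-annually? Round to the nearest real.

With 2 periods per year: i = 0.0495, n = 20.
PV = 1,676,000 / (1 + 0.0495)^20 = 1,676,000 / 2.628142 = 637,712.8320

R$637,713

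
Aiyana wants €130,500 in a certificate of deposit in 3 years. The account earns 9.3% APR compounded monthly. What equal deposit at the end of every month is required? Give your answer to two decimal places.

€3,156.74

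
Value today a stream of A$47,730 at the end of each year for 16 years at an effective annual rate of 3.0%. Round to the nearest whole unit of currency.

A$599,541

PV = PMT · [1 − (1+i)^(−n)] / i = 47730 · 12.561102 = 599,541.3997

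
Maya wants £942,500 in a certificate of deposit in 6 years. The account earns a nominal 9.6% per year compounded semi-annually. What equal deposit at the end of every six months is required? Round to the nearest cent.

With 2 periods per year: i = 0.048, n = 12.
FV-annuity factor = 15.734073; PMT = 942500 / 15.734073 = 59,901.8459

£59,901.85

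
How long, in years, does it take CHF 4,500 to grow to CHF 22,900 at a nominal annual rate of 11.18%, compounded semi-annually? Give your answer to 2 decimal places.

Periodic rate i = 0.1118/2 = 0.0559.
(1+i)^n = 22900/4500 = 5.08889, so n = ln 5.08889 / ln 1.0559 = 29.9128 half-years
= 29.9128/2 years

14.96 years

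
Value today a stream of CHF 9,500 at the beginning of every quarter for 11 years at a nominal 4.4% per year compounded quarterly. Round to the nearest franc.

CHF 333,587

With 4 periods per year: i = 0.011, n = 44.
PV = PMT · [1 − (1+i)^(−n)] / i × (1+i) = 9500 · 35.114415 = 333,586.9440
(Beginning-of-period payments → annuity-due factor ×(1+i).)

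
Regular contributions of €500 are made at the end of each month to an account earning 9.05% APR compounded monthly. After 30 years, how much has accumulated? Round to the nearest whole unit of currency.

With 12 periods per year: i = 0.00754167, n = 360.
FV = PMT · [(1+i)^n − 1] / i = 500 · 1849.926106 = 924,963.0530

€924,963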